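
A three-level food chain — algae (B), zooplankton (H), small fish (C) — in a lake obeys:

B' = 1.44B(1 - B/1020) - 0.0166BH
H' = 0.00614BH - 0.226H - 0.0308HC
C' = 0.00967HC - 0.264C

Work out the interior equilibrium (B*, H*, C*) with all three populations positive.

From dC/dt = 0: 0.00967H* = 0.264, so H* = 27.3.
From dB/dt = 0: 1.44(1 - B*/1020) = 0.0166·27.3, giving B* = 1020·(1 - 0.315) = 699.
From dH/dt = 0: 0.00614·699 - 0.226 = 0.0308C*, so C* = 4.07/0.0308 = 132.

B* ≈ 699, H* ≈ 27.3, C* ≈ 132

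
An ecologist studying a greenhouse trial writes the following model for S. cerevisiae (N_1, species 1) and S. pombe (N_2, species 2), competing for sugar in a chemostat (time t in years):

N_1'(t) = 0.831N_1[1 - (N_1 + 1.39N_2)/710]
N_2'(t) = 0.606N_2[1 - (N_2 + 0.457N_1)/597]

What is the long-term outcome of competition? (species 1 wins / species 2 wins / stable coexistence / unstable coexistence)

Compare the nullcline intercepts: K1/α12 = 710/1.39 = 511 < K2 = 597; K2/α21 = 597/0.457 = 1310 > K1 = 710.
Since the inequalities point opposite ways, species 2 can invade but species 1 cannot.

species 2 excludes species 1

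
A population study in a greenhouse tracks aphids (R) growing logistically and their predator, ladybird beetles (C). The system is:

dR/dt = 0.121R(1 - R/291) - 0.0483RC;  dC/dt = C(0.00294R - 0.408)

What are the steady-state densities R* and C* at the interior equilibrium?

R* ≈ 139, C* ≈ 1.31

From dC/dt = 0 with C > 0: 0.00294R* = 0.408, so R* = 139.
Substitute into dR/dt = 0: 0.121(1 - 139/291) = 0.0483C*.
The bracket is 0.523, giving C* = 0.0633/0.0483 = 1.31.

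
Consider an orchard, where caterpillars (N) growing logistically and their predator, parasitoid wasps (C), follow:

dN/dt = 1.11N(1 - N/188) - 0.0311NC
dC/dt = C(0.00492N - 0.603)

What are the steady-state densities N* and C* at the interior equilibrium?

N* ≈ 123, C* ≈ 12.4

From dC/dt = 0 with C > 0: 0.00492N* = 0.603, so N* = 123.
Substitute into dN/dt = 0: 1.11(1 - 123/188) = 0.0311C*.
The bracket is 0.348, giving C* = 0.386/0.0311 = 12.4.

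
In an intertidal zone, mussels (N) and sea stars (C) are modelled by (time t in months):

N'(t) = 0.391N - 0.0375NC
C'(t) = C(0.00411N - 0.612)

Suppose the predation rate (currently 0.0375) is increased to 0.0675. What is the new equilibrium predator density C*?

At the interior fixed point, setting dN/dt = 0 with N > 0 fixes C* = (prey growth rate)/(NC coefficient) — independent of the other coefficients.
With the change, C* = 0.391/0.0675 = 5.79; it falls from 10.4.

C* ≈ 5.79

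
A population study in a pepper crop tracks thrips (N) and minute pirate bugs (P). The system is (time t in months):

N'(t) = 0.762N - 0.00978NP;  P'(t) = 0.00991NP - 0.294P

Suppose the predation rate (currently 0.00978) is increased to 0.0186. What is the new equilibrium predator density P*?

P* ≈ 41

At the interior fixed point, setting dN/dt = 0 with N > 0 fixes P* = (prey growth rate)/(NP coefficient) — independent of the other coefficients.
With the change, P* = 0.762/0.0186 = 41; it falls from 77.9.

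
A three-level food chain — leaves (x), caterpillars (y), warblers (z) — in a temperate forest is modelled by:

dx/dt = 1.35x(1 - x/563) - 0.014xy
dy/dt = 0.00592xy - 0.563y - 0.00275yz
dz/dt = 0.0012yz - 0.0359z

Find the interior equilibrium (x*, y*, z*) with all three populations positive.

x* ≈ 388, y* ≈ 29.9, z* ≈ 631

From dz/dt = 0: 0.0012y* = 0.0359, so y* = 29.9.
From dx/dt = 0: 1.35(1 - x*/563) = 0.014·29.9, giving x* = 563·(1 - 0.31) = 388.
From dy/dt = 0: 0.00592·388 - 0.563 = 0.00275z*, so z* = 1.74/0.00275 = 631.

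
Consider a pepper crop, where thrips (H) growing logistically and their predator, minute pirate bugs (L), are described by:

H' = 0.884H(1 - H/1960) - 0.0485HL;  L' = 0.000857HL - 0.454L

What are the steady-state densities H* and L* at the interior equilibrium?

From dL/dt = 0 with L > 0: 0.000857H* = 0.454, so H* = 530.
Substitute into dH/dt = 0: 0.884(1 - 530/1960) = 0.0485L*.
The bracket is 0.73, giving L* = 0.645/0.0485 = 13.3.

H* ≈ 530, L* ≈ 13.3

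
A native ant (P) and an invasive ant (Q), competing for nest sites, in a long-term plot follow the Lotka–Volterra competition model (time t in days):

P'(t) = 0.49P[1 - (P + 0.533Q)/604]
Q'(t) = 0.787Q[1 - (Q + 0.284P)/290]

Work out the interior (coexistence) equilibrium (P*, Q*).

Setting both brackets to zero gives the nullclines P + 0.533Q = 604 and 0.284P + Q = 290.
Substituting Q = 290 - 0.284P into the first: P(1 - 0.533·0.284) = 604 - 0.533·290.
So P* = 449/0.849 = 530, and then Q* = 290 - 0.284·530 = 140.

P* ≈ 530, Q* ≈ 140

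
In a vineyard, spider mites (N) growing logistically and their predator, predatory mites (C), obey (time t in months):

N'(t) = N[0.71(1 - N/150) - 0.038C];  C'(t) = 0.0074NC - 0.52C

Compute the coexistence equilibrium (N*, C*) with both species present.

N* ≈ 70.3, C* ≈ 9.93

From dC/dt = 0 with C > 0: 0.0074N* = 0.52, so N* = 70.3.
Substitute into dN/dt = 0: 0.71(1 - 70.3/150) = 0.038C*.
The bracket is 0.532, giving C* = 0.377/0.038 = 9.93.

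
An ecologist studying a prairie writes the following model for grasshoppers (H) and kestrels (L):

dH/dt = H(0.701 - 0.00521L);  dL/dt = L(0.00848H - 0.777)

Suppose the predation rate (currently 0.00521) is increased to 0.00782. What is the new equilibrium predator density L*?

L* ≈ 89.6

At the interior fixed point, setting dH/dt = 0 with H > 0 fixes L* = (prey growth rate)/(HL coefficient) — independent of the other coefficients.
With the change, L* = 0.701/0.00782 = 89.6; it falls from 135.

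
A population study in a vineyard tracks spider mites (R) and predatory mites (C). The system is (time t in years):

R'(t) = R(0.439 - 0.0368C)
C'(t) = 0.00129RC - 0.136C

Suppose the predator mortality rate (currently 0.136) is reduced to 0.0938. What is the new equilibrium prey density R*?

R* ≈ 72.7

At the interior fixed point, setting dC/dt = 0 with C > 0 fixes R* = (predator death rate)/(RC coefficient) — independent of the other coefficients.
With the change, R* = 0.0938/0.00129 = 72.7; it falls from 105.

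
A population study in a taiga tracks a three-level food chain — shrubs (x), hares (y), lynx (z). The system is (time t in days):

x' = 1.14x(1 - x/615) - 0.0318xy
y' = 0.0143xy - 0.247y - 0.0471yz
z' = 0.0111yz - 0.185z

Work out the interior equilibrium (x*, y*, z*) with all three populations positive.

From dz/dt = 0: 0.0111y* = 0.185, so y* = 16.7.
From dx/dt = 0: 1.14(1 - x*/615) = 0.0318·16.7, giving x* = 615·(1 - 0.465) = 329.
From dy/dt = 0: 0.0143·329 - 0.247 = 0.0471z*, so z* = 4.46/0.0471 = 94.7.

x* ≈ 329, y* ≈ 16.7, z* ≈ 94.7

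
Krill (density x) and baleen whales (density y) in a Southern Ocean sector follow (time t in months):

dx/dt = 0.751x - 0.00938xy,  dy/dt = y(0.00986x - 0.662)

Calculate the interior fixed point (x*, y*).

x* ≈ 67.1, y* ≈ 80.1

Set dy/dt = 0 with y > 0: 0.00986x - 0.662 = 0, so x* = 0.662/0.00986 = 67.1.
Set dx/dt = 0 with x > 0: 0.751 - 0.00938y = 0, so y* = 0.751/0.00938 = 80.1.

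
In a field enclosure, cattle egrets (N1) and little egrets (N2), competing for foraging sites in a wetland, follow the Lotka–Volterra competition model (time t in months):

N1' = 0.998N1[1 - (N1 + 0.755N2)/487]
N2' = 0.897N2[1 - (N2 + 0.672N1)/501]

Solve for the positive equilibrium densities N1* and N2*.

N1* ≈ 221, N2* ≈ 353

Setting both brackets to zero gives the nullclines N1 + 0.755N2 = 487 and 0.672N1 + N2 = 501.
Substituting N2 = 501 - 0.672N1 into the first: N1(1 - 0.755·0.672) = 487 - 0.755·501.
So N1* = 109/0.493 = 221, and then N2* = 501 - 0.672·221 = 353.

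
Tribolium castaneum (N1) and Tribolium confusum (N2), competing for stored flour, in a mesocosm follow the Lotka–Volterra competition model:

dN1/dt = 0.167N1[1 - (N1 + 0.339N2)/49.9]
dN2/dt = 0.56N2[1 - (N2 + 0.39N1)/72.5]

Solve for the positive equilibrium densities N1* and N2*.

Setting both brackets to zero gives the nullclines N1 + 0.339N2 = 49.9 and 0.39N1 + N2 = 72.5.
Substituting N2 = 72.5 - 0.39N1 into the first: N1(1 - 0.339·0.39) = 49.9 - 0.339·72.5.
So N1* = 25.3/0.868 = 29.2, and then N2* = 72.5 - 0.39·29.2 = 61.1.

N1* ≈ 29.2, N2* ≈ 61.1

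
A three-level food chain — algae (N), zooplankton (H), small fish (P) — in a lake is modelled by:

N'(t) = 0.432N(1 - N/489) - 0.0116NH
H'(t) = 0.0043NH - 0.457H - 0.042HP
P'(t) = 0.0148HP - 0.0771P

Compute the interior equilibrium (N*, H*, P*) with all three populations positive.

N* ≈ 421, H* ≈ 5.21, P* ≈ 32.2

From dP/dt = 0: 0.0148H* = 0.0771, so H* = 5.21.
From dN/dt = 0: 0.432(1 - N*/489) = 0.0116·5.21, giving N* = 489·(1 - 0.14) = 421.
From dH/dt = 0: 0.0043·421 - 0.457 = 0.042P*, so P* = 1.35/0.042 = 32.2.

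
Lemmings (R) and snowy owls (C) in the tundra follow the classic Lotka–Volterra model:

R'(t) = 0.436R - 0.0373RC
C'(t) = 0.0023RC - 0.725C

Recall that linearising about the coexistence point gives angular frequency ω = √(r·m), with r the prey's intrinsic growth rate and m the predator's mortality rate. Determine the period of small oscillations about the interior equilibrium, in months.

Here r = 0.436 and m = 0.725, so r·m = 0.316.
ω = √0.316 = 0.562 per month, hence T = 2π/ω ≈ 11.2 months.

T ≈ 11.2 months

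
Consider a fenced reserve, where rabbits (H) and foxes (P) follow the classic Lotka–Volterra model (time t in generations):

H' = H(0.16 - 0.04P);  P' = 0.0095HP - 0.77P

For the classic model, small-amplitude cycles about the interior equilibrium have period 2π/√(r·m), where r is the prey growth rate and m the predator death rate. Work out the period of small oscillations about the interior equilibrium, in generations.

Here r = 0.16 and m = 0.77, so r·m = 0.123.
ω = √0.123 = 0.351 per generation, hence T = 2π/ω ≈ 17.9 generations.

T ≈ 17.9 generations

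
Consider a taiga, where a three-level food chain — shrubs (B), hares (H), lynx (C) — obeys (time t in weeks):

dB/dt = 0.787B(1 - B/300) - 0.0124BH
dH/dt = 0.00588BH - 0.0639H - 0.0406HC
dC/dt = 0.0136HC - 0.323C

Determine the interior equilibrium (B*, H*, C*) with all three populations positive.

From dC/dt = 0: 0.0136H* = 0.323, so H* = 23.8.
From dB/dt = 0: 0.787(1 - B*/300) = 0.0124·23.8, giving B* = 300·(1 - 0.374) = 188.
From dH/dt = 0: 0.00588·188 - 0.0639 = 0.0406C*, so C* = 1.04/0.0406 = 25.6.

B* ≈ 188, H* ≈ 23.8, C* ≈ 25.6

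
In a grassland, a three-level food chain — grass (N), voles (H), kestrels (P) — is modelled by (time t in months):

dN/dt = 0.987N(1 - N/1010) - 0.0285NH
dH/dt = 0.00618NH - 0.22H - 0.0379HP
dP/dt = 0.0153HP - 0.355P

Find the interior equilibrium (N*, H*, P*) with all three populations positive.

N* ≈ 333, H* ≈ 23.2, P* ≈ 48.5

From dP/dt = 0: 0.0153H* = 0.355, so H* = 23.2.
From dN/dt = 0: 0.987(1 - N*/1010) = 0.0285·23.2, giving N* = 1010·(1 - 0.67) = 333.
From dH/dt = 0: 0.00618·333 - 0.22 = 0.0379P*, so P* = 1.84/0.0379 = 48.5.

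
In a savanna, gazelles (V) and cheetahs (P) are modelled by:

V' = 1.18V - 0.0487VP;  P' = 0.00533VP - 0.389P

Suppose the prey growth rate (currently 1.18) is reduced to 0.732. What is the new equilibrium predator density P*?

P* ≈ 15

At the interior fixed point, setting dV/dt = 0 with V > 0 fixes P* = (prey growth rate)/(VP coefficient) — independent of the other coefficients.
With the change, P* = 0.732/0.0487 = 15; it falls from 24.2.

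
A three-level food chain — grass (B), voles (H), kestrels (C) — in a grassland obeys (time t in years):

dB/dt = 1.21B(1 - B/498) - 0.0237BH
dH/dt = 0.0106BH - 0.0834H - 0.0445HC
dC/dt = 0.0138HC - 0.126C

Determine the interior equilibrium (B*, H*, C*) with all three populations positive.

From dC/dt = 0: 0.0138H* = 0.126, so H* = 9.13.
From dB/dt = 0: 1.21(1 - B*/498) = 0.0237·9.13, giving B* = 498·(1 - 0.179) = 409.
From dH/dt = 0: 0.0106·409 - 0.0834 = 0.0445C*, so C* = 4.25/0.0445 = 95.5.

B* ≈ 409, H* ≈ 9.13, C* ≈ 95.5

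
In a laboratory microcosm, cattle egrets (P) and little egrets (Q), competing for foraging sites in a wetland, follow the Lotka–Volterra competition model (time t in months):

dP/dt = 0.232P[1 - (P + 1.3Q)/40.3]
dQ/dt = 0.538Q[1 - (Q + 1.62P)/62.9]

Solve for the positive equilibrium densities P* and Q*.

P* ≈ 37.5, Q* ≈ 2.16

Setting both brackets to zero gives the nullclines P + 1.3Q = 40.3 and 1.62P + Q = 62.9.
Substituting Q = 62.9 - 1.62P into the first: P(1 - 1.3·1.62) = 40.3 - 1.3·62.9.
So P* = -41.5/-1.11 = 37.5, and then Q* = 62.9 - 1.62·37.5 = 2.16.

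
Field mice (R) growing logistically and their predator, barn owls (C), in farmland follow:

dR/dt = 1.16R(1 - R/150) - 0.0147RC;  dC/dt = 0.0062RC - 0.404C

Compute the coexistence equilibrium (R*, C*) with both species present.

From dC/dt = 0 with C > 0: 0.0062R* = 0.404, so R* = 65.2.
Substitute into dR/dt = 0: 1.16(1 - 65.2/150) = 0.0147C*.
The bracket is 0.566, giving C* = 0.656/0.0147 = 44.6.

R* ≈ 65.2, C* ≈ 44.6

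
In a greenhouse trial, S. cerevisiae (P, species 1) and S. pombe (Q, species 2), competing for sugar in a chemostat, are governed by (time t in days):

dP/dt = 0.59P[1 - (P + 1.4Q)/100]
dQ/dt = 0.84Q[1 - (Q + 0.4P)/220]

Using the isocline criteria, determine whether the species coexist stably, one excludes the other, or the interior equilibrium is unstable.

Compare the nullcline intercepts: K1/α12 = 100/1.4 = 71.4 < K2 = 220; K2/α21 = 220/0.4 = 550 > K1 = 100.
Since the inequalities point opposite ways, species 2 can invade but species 1 cannot.

species 2 excludes species 1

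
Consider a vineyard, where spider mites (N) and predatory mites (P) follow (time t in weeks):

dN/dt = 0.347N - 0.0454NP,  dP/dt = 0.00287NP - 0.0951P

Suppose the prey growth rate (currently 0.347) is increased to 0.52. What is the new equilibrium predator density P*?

At the interior fixed point, setting dN/dt = 0 with N > 0 fixes P* = (prey growth rate)/(NP coefficient) — independent of the other coefficients.
With the change, P* = 0.52/0.0454 = 11.5; it rises from 7.64.

P* ≈ 11.5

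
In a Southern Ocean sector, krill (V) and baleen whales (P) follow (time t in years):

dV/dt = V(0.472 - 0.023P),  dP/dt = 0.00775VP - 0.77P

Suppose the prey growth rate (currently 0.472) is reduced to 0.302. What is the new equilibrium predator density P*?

P* ≈ 13.1

At the interior fixed point, setting dV/dt = 0 with V > 0 fixes P* = (prey growth rate)/(VP coefficient) — independent of the other coefficients.
With the change, P* = 0.302/0.023 = 13.1; it falls from 20.5.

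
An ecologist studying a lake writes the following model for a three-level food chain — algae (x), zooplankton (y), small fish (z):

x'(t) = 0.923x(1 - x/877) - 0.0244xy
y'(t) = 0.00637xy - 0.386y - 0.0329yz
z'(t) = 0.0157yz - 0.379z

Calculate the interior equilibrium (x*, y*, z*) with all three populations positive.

x* ≈ 317, y* ≈ 24.1, z* ≈ 49.7

From dz/dt = 0: 0.0157y* = 0.379, so y* = 24.1.
From dx/dt = 0: 0.923(1 - x*/877) = 0.0244·24.1, giving x* = 877·(1 - 0.638) = 317.
From dy/dt = 0: 0.00637·317 - 0.386 = 0.0329z*, so z* = 1.64/0.0329 = 49.7.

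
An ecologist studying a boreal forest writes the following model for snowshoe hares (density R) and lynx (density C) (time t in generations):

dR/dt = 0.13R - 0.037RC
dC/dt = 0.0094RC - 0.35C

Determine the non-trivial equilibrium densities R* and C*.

R* ≈ 37.2, C* ≈ 3.51

Set dC/dt = 0 with C > 0: 0.0094R - 0.35 = 0, so R* = 0.35/0.0094 = 37.2.
Set dR/dt = 0 with R > 0: 0.13 - 0.037C = 0, so C* = 0.13/0.037 = 3.51.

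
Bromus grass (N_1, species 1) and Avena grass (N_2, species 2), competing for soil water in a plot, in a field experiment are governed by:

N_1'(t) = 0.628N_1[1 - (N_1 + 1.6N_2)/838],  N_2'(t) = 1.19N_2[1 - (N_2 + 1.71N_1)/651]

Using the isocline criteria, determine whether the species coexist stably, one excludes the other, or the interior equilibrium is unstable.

Compare the nullcline intercepts: K1/α12 = 838/1.6 = 524 < K2 = 651; K2/α21 = 651/1.71 = 381 < K1 = 838.
Since both are reversed, neither can invade when rare; the interior point is a saddle.

unstable coexistence (outcome depends on initial conditions)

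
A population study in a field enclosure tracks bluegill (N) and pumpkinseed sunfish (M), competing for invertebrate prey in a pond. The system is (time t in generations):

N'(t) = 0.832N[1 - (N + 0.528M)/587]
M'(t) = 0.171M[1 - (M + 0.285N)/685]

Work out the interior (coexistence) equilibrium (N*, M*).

N* ≈ 265, M* ≈ 609

Setting both brackets to zero gives the nullclines N + 0.528M = 587 and 0.285N + M = 685.
Substituting M = 685 - 0.285N into the first: N(1 - 0.528·0.285) = 587 - 0.528·685.
So N* = 225/0.85 = 265, and then M* = 685 - 0.285·265 = 609.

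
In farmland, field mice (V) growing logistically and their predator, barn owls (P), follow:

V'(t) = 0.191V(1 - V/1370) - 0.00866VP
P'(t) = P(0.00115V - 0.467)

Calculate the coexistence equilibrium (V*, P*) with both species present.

From dP/dt = 0 with P > 0: 0.00115V* = 0.467, so V* = 406.
Substitute into dV/dt = 0: 0.191(1 - 406/1370) = 0.00866P*.
The bracket is 0.704, giving P* = 0.134/0.00866 = 15.5.

V* ≈ 406, P* ≈ 15.5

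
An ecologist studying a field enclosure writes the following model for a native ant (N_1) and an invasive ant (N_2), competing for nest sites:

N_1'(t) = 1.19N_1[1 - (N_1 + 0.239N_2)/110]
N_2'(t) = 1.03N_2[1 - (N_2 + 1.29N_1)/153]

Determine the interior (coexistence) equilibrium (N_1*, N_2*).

Setting both brackets to zero gives the nullclines N_1 + 0.239N_2 = 110 and 1.29N_1 + N_2 = 153.
Substituting N_2 = 153 - 1.29N_1 into the first: N_1(1 - 0.239·1.29) = 110 - 0.239·153.
So N_1* = 73.4/0.692 = 106, and then N_2* = 153 - 1.29·106 = 16.

N_1* ≈ 106, N_2* ≈ 16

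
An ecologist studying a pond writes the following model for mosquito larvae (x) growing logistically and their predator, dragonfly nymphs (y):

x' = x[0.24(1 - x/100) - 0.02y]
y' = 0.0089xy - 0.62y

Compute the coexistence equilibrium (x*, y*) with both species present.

From dy/dt = 0 with y > 0: 0.0089x* = 0.62, so x* = 69.7.
Substitute into dx/dt = 0: 0.24(1 - 69.7/100) = 0.02y*.
The bracket is 0.303, giving y* = 0.0728/0.02 = 3.64.

x* ≈ 69.7, y* ≈ 3.64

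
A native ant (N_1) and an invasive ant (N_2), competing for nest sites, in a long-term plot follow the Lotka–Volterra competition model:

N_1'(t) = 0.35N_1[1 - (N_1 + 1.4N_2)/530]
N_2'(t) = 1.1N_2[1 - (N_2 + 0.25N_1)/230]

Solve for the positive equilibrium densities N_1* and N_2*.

N_1* ≈ 320, N_2* ≈ 150

Setting both brackets to zero gives the nullclines N_1 + 1.4N_2 = 530 and 0.25N_1 + N_2 = 230.
Substituting N_2 = 230 - 0.25N_1 into the first: N_1(1 - 1.4·0.25) = 530 - 1.4·230.
So N_1* = 208/0.65 = 320, and then N_2* = 230 - 0.25·320 = 150.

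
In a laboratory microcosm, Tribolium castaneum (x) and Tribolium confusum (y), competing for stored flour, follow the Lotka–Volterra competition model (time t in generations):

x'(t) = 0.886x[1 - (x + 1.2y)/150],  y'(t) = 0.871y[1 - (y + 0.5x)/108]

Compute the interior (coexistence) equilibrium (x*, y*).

x* ≈ 51, y* ≈ 82.5

Setting both brackets to zero gives the nullclines x + 1.2y = 150 and 0.5x + y = 108.
Substituting y = 108 - 0.5x into the first: x(1 - 1.2·0.5) = 150 - 1.2·108.
So x* = 20.4/0.4 = 51, and then y* = 108 - 0.5·51 = 82.5.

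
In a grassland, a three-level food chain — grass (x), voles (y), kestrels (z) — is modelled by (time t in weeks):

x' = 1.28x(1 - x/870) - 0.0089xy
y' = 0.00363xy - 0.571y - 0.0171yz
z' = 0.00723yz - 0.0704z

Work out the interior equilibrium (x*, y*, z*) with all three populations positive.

From dz/dt = 0: 0.00723y* = 0.0704, so y* = 9.74.
From dx/dt = 0: 1.28(1 - x*/870) = 0.0089·9.74, giving x* = 870·(1 - 0.0677) = 811.
From dy/dt = 0: 0.00363·811 - 0.571 = 0.0171z*, so z* = 2.37/0.0171 = 139.

x* ≈ 811, y* ≈ 9.74, z* ≈ 139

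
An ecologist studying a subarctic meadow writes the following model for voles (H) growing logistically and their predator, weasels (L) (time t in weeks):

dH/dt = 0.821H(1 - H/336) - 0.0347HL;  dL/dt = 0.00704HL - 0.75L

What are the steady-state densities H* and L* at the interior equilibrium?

From dL/dt = 0 with L > 0: 0.00704H* = 0.75, so H* = 107.
Substitute into dH/dt = 0: 0.821(1 - 107/336) = 0.0347L*.
The bracket is 0.683, giving L* = 0.561/0.0347 = 16.2.

H* ≈ 107, L* ≈ 16.2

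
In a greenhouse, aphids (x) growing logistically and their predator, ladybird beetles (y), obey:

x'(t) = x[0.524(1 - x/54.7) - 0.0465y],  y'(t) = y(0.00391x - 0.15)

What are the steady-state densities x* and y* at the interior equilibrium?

From dy/dt = 0 with y > 0: 0.00391x* = 0.15, so x* = 38.4.
Substitute into dx/dt = 0: 0.524(1 - 38.4/54.7) = 0.0465y*.
The bracket is 0.299, giving y* = 0.156/0.0465 = 3.37.

x* ≈ 38.4, y* ≈ 3.37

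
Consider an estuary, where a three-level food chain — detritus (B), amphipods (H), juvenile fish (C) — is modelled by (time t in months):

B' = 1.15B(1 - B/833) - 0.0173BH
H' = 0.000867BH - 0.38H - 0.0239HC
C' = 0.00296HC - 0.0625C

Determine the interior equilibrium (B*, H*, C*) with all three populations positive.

B* ≈ 568, H* ≈ 21.1, C* ≈ 4.72

From dC/dt = 0: 0.00296H* = 0.0625, so H* = 21.1.
From dB/dt = 0: 1.15(1 - B*/833) = 0.0173·21.1, giving B* = 833·(1 - 0.318) = 568.
From dH/dt = 0: 0.000867·568 - 0.38 = 0.0239C*, so C* = 0.113/0.0239 = 4.72.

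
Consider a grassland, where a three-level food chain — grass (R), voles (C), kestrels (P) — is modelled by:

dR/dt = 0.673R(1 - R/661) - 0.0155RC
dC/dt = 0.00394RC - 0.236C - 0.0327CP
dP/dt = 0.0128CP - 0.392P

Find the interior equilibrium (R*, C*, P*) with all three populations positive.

R* ≈ 195, C* ≈ 30.6, P* ≈ 16.3

From dP/dt = 0: 0.0128C* = 0.392, so C* = 30.6.
From dR/dt = 0: 0.673(1 - R*/661) = 0.0155·30.6, giving R* = 661·(1 - 0.705) = 195.
From dC/dt = 0: 0.00394·195 - 0.236 = 0.0327P*, so P* = 0.531/0.0327 = 16.3.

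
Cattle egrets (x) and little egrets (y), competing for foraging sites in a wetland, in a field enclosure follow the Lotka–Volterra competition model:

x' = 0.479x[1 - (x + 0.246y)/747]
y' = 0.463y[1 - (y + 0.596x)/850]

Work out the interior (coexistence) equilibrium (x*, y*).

Setting both brackets to zero gives the nullclines x + 0.246y = 747 and 0.596x + y = 850.
Substituting y = 850 - 0.596x into the first: x(1 - 0.246·0.596) = 747 - 0.246·850.
So x* = 538/0.853 = 630, and then y* = 850 - 0.596·630 = 474.

x* ≈ 630, y* ≈ 474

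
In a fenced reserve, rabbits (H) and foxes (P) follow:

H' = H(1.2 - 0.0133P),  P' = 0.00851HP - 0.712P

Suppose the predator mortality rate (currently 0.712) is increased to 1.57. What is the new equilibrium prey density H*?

At the interior fixed point, setting dP/dt = 0 with P > 0 fixes H* = (predator death rate)/(HP coefficient) — independent of the other coefficients.
With the change, H* = 1.57/0.00851 = 184; it rises from 83.7.

H* ≈ 184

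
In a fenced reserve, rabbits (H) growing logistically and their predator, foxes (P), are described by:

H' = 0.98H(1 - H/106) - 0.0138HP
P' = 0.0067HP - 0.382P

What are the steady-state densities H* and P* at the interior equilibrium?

H* ≈ 57, P* ≈ 32.8

From dP/dt = 0 with P > 0: 0.0067H* = 0.382, so H* = 57.
Substitute into dH/dt = 0: 0.98(1 - 57/106) = 0.0138P*.
The bracket is 0.462, giving P* = 0.453/0.0138 = 32.8.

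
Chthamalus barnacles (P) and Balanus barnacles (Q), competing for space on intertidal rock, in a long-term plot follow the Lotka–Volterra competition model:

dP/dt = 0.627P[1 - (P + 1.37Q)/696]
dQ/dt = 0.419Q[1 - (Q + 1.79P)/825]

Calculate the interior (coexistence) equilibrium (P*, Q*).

Setting both brackets to zero gives the nullclines P + 1.37Q = 696 and 1.79P + Q = 825.
Substituting Q = 825 - 1.79P into the first: P(1 - 1.37·1.79) = 696 - 1.37·825.
So P* = -434/-1.45 = 299, and then Q* = 825 - 1.79·299 = 290.

P* ≈ 299, Q* ≈ 290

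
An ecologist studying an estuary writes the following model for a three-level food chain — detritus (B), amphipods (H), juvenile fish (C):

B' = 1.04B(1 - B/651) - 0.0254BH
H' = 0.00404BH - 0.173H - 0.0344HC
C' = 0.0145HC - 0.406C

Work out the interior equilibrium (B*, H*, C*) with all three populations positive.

B* ≈ 206, H* ≈ 28, C* ≈ 19.1

From dC/dt = 0: 0.0145H* = 0.406, so H* = 28.
From dB/dt = 0: 1.04(1 - B*/651) = 0.0254·28, giving B* = 651·(1 - 0.684) = 206.
From dH/dt = 0: 0.00404·206 - 0.173 = 0.0344C*, so C* = 0.658/0.0344 = 19.1.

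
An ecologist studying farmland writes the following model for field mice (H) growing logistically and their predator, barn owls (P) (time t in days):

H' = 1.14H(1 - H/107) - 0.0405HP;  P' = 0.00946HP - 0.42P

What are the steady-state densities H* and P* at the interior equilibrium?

From dP/dt = 0 with P > 0: 0.00946H* = 0.42, so H* = 44.4.
Substitute into dH/dt = 0: 1.14(1 - 44.4/107) = 0.0405P*.
The bracket is 0.585, giving P* = 0.667/0.0405 = 16.5.

H* ≈ 44.4, P* ≈ 16.5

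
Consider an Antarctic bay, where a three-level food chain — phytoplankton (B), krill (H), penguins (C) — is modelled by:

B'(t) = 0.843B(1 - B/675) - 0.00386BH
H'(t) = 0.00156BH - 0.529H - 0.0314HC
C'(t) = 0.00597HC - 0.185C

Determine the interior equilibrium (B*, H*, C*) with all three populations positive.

From dC/dt = 0: 0.00597H* = 0.185, so H* = 31.
From dB/dt = 0: 0.843(1 - B*/675) = 0.00386·31, giving B* = 675·(1 - 0.142) = 579.
From dH/dt = 0: 0.00156·579 - 0.529 = 0.0314C*, so C* = 0.375/0.0314 = 11.9.

B* ≈ 579, H* ≈ 31, C* ≈ 11.9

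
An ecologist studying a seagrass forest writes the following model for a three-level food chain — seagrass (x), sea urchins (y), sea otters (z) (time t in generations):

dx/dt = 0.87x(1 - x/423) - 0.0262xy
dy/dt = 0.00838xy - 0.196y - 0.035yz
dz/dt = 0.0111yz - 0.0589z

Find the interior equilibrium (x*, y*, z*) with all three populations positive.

x* ≈ 355, y* ≈ 5.31, z* ≈ 79.5

From dz/dt = 0: 0.0111y* = 0.0589, so y* = 5.31.
From dx/dt = 0: 0.87(1 - x*/423) = 0.0262·5.31, giving x* = 423·(1 - 0.16) = 355.
From dy/dt = 0: 0.00838·355 - 0.196 = 0.035z*, so z* = 2.78/0.035 = 79.5.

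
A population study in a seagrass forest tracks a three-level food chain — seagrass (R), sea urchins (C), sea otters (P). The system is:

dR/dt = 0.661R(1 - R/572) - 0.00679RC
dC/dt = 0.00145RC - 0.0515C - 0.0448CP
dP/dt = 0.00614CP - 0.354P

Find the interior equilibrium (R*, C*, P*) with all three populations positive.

R* ≈ 233, C* ≈ 57.7, P* ≈ 6.4

From dP/dt = 0: 0.00614C* = 0.354, so C* = 57.7.
From dR/dt = 0: 0.661(1 - R*/572) = 0.00679·57.7, giving R* = 572·(1 - 0.592) = 233.
From dC/dt = 0: 0.00145·233 - 0.0515 = 0.0448P*, so P* = 0.287/0.0448 = 6.4.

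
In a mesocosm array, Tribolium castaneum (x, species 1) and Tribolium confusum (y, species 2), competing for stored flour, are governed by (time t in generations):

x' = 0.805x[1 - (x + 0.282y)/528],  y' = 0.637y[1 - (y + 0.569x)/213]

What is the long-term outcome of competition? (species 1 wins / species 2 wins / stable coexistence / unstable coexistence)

species 1 excludes species 2

Compare the nullcline intercepts: K1/α12 = 528/0.282 = 1870 > K2 = 213; K2/α21 = 213/0.569 = 374 < K1 = 528.
Since the inequalities point opposite ways, species 1 can invade but species 2 cannot.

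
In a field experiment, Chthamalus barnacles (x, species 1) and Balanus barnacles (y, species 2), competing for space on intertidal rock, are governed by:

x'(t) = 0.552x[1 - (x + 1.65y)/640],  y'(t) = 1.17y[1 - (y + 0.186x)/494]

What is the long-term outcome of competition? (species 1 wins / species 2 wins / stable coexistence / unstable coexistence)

species 2 excludes species 1

Compare the nullcline intercepts: K1/α12 = 640/1.65 = 388 < K2 = 494; K2/α21 = 494/0.186 = 2660 > K1 = 640.
Since the inequalities point opposite ways, species 2 can invade but species 1 cannot.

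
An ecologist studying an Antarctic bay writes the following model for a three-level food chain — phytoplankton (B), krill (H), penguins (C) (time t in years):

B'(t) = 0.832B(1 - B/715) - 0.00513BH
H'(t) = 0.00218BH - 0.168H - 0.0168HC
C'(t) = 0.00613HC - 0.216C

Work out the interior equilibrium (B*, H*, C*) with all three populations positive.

B* ≈ 560, H* ≈ 35.2, C* ≈ 62.6

From dC/dt = 0: 0.00613H* = 0.216, so H* = 35.2.
From dB/dt = 0: 0.832(1 - B*/715) = 0.00513·35.2, giving B* = 715·(1 - 0.217) = 560.
From dH/dt = 0: 0.00218·560 - 0.168 = 0.0168C*, so C* = 1.05/0.0168 = 62.6.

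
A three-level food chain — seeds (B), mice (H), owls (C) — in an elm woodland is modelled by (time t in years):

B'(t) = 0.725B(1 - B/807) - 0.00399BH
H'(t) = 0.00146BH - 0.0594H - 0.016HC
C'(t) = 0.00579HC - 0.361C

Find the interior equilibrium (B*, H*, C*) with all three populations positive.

B* ≈ 530, H* ≈ 62.3, C* ≈ 44.7

From dC/dt = 0: 0.00579H* = 0.361, so H* = 62.3.
From dB/dt = 0: 0.725(1 - B*/807) = 0.00399·62.3, giving B* = 807·(1 - 0.343) = 530.
From dH/dt = 0: 0.00146·530 - 0.0594 = 0.016C*, so C* = 0.715/0.016 = 44.7.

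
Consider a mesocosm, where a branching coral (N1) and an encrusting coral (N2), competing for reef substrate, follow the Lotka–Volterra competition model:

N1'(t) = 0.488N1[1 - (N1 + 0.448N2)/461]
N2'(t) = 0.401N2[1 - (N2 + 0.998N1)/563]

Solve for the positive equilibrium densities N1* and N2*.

Setting both brackets to zero gives the nullclines N1 + 0.448N2 = 461 and 0.998N1 + N2 = 563.
Substituting N2 = 563 - 0.998N1 into the first: N1(1 - 0.448·0.998) = 461 - 0.448·563.
So N1* = 209/0.553 = 378, and then N2* = 563 - 0.998·378 = 186.

N1* ≈ 378, N2* ≈ 186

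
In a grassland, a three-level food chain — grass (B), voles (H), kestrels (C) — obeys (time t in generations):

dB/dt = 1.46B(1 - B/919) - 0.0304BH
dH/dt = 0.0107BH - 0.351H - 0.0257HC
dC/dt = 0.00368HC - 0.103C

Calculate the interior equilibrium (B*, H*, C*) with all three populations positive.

B* ≈ 383, H* ≈ 28, C* ≈ 146

From dC/dt = 0: 0.00368H* = 0.103, so H* = 28.
From dB/dt = 0: 1.46(1 - B*/919) = 0.0304·28, giving B* = 919·(1 - 0.583) = 383.
From dH/dt = 0: 0.0107·383 - 0.351 = 0.0257C*, so C* = 3.75/0.0257 = 146.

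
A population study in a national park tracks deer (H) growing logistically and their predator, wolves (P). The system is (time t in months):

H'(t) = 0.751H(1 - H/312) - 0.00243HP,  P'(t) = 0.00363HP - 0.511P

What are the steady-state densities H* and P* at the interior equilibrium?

H* ≈ 141, P* ≈ 170

From dP/dt = 0 with P > 0: 0.00363H* = 0.511, so H* = 141.
Substitute into dH/dt = 0: 0.751(1 - 141/312) = 0.00243P*.
The bracket is 0.549, giving P* = 0.412/0.00243 = 170.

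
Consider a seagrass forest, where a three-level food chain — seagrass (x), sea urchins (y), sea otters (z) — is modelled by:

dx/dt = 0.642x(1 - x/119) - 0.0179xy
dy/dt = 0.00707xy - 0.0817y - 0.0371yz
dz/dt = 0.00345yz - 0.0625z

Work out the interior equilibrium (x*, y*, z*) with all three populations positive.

x* ≈ 58.9, y* ≈ 18.1, z* ≈ 9.02

From dz/dt = 0: 0.00345y* = 0.0625, so y* = 18.1.
From dx/dt = 0: 0.642(1 - x*/119) = 0.0179·18.1, giving x* = 119·(1 - 0.505) = 58.9.
From dy/dt = 0: 0.00707·58.9 - 0.0817 = 0.0371z*, so z* = 0.335/0.0371 = 9.02.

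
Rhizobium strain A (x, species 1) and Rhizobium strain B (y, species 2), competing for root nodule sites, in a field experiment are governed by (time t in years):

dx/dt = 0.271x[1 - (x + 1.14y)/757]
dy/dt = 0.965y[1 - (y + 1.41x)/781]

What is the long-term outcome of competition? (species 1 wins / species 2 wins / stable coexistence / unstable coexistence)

Compare the nullcline intercepts: K1/α12 = 757/1.14 = 664 < K2 = 781; K2/α21 = 781/1.41 = 554 < K1 = 757.
Since both are reversed, neither can invade when rare; the interior point is a saddle.

unstable coexistence (outcome depends on initial conditions)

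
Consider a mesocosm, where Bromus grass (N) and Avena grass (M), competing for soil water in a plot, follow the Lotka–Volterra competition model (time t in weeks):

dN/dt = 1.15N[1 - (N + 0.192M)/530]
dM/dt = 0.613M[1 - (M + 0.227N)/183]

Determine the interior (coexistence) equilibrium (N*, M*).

Setting both brackets to zero gives the nullclines N + 0.192M = 530 and 0.227N + M = 183.
Substituting M = 183 - 0.227N into the first: N(1 - 0.192·0.227) = 530 - 0.192·183.
So N* = 495/0.956 = 517, and then M* = 183 - 0.227·517 = 65.5.

N* ≈ 517, M* ≈ 65.5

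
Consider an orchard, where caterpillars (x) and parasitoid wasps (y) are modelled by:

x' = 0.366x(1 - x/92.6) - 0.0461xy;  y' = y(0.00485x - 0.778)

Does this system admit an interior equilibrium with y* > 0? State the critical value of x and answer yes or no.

The predator equation gives dy/dt > 0 only when x > 0.778/0.00485 = 160.
Without the predator, x → K = 92.6. Since 92.6 < 160, the predator cannot invade.

Threshold x = 160; K < 160, so no, the predator goes extinct.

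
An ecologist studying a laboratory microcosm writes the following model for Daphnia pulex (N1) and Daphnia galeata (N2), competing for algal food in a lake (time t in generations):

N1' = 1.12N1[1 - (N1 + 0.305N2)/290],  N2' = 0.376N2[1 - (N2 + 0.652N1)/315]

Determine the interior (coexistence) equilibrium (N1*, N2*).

Setting both brackets to zero gives the nullclines N1 + 0.305N2 = 290 and 0.652N1 + N2 = 315.
Substituting N2 = 315 - 0.652N1 into the first: N1(1 - 0.305·0.652) = 290 - 0.305·315.
So N1* = 194/0.801 = 242, and then N2* = 315 - 0.652·242 = 157.

N1* ≈ 242, N2* ≈ 157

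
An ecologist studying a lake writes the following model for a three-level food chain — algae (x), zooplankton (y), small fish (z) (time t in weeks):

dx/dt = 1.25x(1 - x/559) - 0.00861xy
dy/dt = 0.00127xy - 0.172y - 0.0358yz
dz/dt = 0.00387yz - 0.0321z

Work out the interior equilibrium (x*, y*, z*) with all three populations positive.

x* ≈ 527, y* ≈ 8.29, z* ≈ 13.9

From dz/dt = 0: 0.00387y* = 0.0321, so y* = 8.29.
From dx/dt = 0: 1.25(1 - x*/559) = 0.00861·8.29, giving x* = 559·(1 - 0.0571) = 527.
From dy/dt = 0: 0.00127·527 - 0.172 = 0.0358z*, so z* = 0.497/0.0358 = 13.9.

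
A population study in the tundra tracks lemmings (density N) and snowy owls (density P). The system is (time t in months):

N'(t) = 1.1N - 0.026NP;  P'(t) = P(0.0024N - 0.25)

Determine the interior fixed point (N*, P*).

Set dP/dt = 0 with P > 0: 0.0024N - 0.25 = 0, so N* = 0.25/0.0024 = 104.
Set dN/dt = 0 with N > 0: 1.1 - 0.026P = 0, so P* = 1.1/0.026 = 42.3.

N* ≈ 104, P* ≈ 42.3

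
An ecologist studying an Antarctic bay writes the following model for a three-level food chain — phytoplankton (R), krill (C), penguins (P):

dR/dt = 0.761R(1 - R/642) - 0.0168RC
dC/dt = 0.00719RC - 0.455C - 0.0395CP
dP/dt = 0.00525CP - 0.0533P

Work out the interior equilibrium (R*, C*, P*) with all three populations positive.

From dP/dt = 0: 0.00525C* = 0.0533, so C* = 10.2.
From dR/dt = 0: 0.761(1 - R*/642) = 0.0168·10.2, giving R* = 642·(1 - 0.224) = 498.
From dC/dt = 0: 0.00719·498 - 0.455 = 0.0395P*, so P* = 3.13/0.0395 = 79.1.

R* ≈ 498, C* ≈ 10.2, P* ≈ 79.1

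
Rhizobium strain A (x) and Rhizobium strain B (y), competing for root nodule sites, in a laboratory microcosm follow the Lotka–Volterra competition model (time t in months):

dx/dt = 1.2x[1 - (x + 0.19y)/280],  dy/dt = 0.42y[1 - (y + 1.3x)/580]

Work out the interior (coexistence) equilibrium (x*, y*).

x* ≈ 225, y* ≈ 287

Setting both brackets to zero gives the nullclines x + 0.19y = 280 and 1.3x + y = 580.
Substituting y = 580 - 1.3x into the first: x(1 - 0.19·1.3) = 280 - 0.19·580.
So x* = 170/0.753 = 225, and then y* = 580 - 1.3·225 = 287.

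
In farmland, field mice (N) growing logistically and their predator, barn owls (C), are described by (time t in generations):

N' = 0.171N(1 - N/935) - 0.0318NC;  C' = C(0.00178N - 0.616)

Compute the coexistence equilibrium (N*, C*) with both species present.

From dC/dt = 0 with C > 0: 0.00178N* = 0.616, so N* = 346.
Substitute into dN/dt = 0: 0.171(1 - 346/935) = 0.0318C*.
The bracket is 0.63, giving C* = 0.108/0.0318 = 3.39.

N* ≈ 346, C* ≈ 3.39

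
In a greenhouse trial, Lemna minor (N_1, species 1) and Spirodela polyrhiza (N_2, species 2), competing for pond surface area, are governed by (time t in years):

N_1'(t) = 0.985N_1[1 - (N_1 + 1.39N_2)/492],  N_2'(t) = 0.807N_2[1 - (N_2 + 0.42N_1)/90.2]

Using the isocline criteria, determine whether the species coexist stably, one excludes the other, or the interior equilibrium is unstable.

Compare the nullcline intercepts: K1/α12 = 492/1.39 = 354 > K2 = 90.2; K2/α21 = 90.2/0.42 = 215 < K1 = 492.
Since the inequalities point opposite ways, species 1 can invade but species 2 cannot.

species 1 excludes species 2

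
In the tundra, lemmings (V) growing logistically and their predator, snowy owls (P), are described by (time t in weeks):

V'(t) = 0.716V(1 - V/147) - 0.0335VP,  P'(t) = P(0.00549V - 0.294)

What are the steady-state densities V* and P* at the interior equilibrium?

V* ≈ 53.6, P* ≈ 13.6

From dP/dt = 0 with P > 0: 0.00549V* = 0.294, so V* = 53.6.
Substitute into dV/dt = 0: 0.716(1 - 53.6/147) = 0.0335P*.
The bracket is 0.636, giving P* = 0.455/0.0335 = 13.6.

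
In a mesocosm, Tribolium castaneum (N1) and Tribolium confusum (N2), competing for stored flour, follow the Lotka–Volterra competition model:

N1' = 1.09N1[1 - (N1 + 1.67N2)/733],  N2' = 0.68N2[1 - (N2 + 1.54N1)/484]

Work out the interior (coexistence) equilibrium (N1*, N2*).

N1* ≈ 47.9, N2* ≈ 410

Setting both brackets to zero gives the nullclines N1 + 1.67N2 = 733 and 1.54N1 + N2 = 484.
Substituting N2 = 484 - 1.54N1 into the first: N1(1 - 1.67·1.54) = 733 - 1.67·484.
So N1* = -75.3/-1.57 = 47.9, and then N2* = 484 - 1.54·47.9 = 410.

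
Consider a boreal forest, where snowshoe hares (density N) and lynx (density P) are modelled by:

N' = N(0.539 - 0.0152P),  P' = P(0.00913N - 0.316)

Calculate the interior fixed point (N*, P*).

N* ≈ 34.6, P* ≈ 35.5

Set dP/dt = 0 with P > 0: 0.00913N - 0.316 = 0, so N* = 0.316/0.00913 = 34.6.
Set dN/dt = 0 with N > 0: 0.539 - 0.0152P = 0, so P* = 0.539/0.0152 = 35.5.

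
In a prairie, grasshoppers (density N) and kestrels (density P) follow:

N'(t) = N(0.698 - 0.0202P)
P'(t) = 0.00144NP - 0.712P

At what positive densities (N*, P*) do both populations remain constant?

Set dP/dt = 0 with P > 0: 0.00144N - 0.712 = 0, so N* = 0.712/0.00144 = 494.
Set dN/dt = 0 with N > 0: 0.698 - 0.0202P = 0, so P* = 0.698/0.0202 = 34.6.

N* ≈ 494, P* ≈ 34.6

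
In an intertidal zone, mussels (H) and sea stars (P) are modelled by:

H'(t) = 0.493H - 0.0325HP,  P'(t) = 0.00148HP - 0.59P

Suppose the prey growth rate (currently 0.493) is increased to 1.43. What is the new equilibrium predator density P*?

P* ≈ 44

At the interior fixed point, setting dH/dt = 0 with H > 0 fixes P* = (prey growth rate)/(HP coefficient) — independent of the other coefficients.
With the change, P* = 1.43/0.0325 = 44; it rises from 15.2.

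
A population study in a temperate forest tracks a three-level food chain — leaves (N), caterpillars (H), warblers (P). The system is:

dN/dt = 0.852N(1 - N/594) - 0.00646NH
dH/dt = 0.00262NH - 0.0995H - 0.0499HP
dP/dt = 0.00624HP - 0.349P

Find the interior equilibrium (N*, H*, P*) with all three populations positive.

From dP/dt = 0: 0.00624H* = 0.349, so H* = 55.9.
From dN/dt = 0: 0.852(1 - N*/594) = 0.00646·55.9, giving N* = 594·(1 - 0.424) = 342.
From dH/dt = 0: 0.00262·342 - 0.0995 = 0.0499P*, so P* = 0.797/0.0499 = 16.

N* ≈ 342, H* ≈ 55.9, P* ≈ 16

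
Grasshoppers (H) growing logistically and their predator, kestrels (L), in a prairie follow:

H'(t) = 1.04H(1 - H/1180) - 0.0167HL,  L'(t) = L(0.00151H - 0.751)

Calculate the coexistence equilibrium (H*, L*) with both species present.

H* ≈ 497, L* ≈ 36

From dL/dt = 0 with L > 0: 0.00151H* = 0.751, so H* = 497.
Substitute into dH/dt = 0: 1.04(1 - 497/1180) = 0.0167L*.
The bracket is 0.579, giving L* = 0.602/0.0167 = 36.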